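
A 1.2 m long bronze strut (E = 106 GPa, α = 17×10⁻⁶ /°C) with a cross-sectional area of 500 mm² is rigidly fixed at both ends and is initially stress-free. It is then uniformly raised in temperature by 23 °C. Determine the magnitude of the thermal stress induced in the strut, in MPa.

With length fixed, the mechanical strain must cancel the thermal strain αΔT = 17×10⁻⁶ × 23 = 391×10⁻⁶.
σ = EαΔT = 106×10³ × 17×10⁻⁶ × 23 = 41.45 MPa (compressive; the strut is trying to expand).

σ ≈ 41.4 MPa (compressive)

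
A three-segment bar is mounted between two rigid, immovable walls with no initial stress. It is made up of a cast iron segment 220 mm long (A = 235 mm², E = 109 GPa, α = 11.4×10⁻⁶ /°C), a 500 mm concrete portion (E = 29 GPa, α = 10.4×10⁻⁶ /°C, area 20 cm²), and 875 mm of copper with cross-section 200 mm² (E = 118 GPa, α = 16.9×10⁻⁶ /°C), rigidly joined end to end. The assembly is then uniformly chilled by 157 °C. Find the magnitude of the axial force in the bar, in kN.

If the supports were absent, the total length change would be Σ αᵢΔT Lᵢ = 11.4×10⁻⁶×157×220 + 10.4×10⁻⁶×157×500 + 16.9×10⁻⁶×157×875 = 3.532 mm.
Since the ends are fixed, an axial force P builds up, equal in every segment, with P · Σ Lᵢ/(AᵢEᵢ) = δ_free.
Σ Lᵢ/(AᵢEᵢ) = 220/(235×109×10³) + 500/(2000×29×10³) + 875/(200×118×10³) = 5.429×10⁻⁵ mm/N.
Hence P = δ_free / Σ(L/AE) = 3.532/5.429×10⁻⁵ = 65.06 kN (tensile).

P ≈ 65.1 kN (tensile)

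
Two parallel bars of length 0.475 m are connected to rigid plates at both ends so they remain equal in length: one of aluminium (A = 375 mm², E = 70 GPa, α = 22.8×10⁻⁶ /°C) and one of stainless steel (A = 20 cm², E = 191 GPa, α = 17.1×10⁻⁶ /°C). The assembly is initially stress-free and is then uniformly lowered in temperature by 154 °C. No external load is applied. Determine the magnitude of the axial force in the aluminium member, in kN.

P ≈ 21.6 kN (tensile in the aluminium)

Both members must finish at the same length. With the larger α, the aluminium tends to over-contract; the plates restrain it, putting the aluminium in tension and the stainless steel in compression. With no external load the two internal forces are equal and opposite, magnitude P.
Equating the net (thermal + elastic) strains gives |α₁ − α₂|·ΔT = P·[1/(A₁E₁) + 1/(A₂E₂)].
|α₁ − α₂|·ΔT = 5.7×10⁻⁶ × 154 = 0.0008778.
1/(A₁E₁) + 1/(A₂E₂) = 1/(375×70×10³) + 1/(2000×191×10³) = 4.071×10⁻⁸ N⁻¹.
So P = 0.0008778 / 4.071×10⁻⁸ = 21.56 kN.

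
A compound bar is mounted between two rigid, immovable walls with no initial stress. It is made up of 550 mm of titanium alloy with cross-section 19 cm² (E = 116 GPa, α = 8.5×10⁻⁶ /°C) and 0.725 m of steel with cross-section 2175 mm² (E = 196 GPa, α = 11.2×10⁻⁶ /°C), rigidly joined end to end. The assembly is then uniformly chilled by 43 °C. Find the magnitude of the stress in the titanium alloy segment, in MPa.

σ ≈ 69 MPa (tensile)

Free thermal contraction of the whole bar: Σ αᵢΔT Lᵢ = 8.5×10⁻⁶×43×550 + 11.2×10⁻⁶×43×725 = 0.5502 mm.
Since the ends are fixed, an axial force P builds up, equal in every segment, with P · Σ Lᵢ/(AᵢEᵢ) = δ_free.
Σ Lᵢ/(AᵢEᵢ) = 550/(1900×116×10³) + 725/(2175×196×10³) = 4.196×10⁻⁶ mm/N.
So P = 0.5502 / 4.196×10⁻⁶ = 131.1 kN, tensile.
σ_{titanium alloy} = P / A = 131100 / 1900 = 69.01 MPa.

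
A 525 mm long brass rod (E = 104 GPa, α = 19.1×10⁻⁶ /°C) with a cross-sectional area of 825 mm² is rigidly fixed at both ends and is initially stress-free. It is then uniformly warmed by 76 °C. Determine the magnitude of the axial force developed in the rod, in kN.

Full restraint means ε = 0, so the stress is σ = EαΔT = 104×10³ × 19.1×10⁻⁶ × 76 = 151 MPa.
Then P = σA = 151 × 825 mm² = 124.5 kN, compressive.

P ≈ 125 kN (compressive)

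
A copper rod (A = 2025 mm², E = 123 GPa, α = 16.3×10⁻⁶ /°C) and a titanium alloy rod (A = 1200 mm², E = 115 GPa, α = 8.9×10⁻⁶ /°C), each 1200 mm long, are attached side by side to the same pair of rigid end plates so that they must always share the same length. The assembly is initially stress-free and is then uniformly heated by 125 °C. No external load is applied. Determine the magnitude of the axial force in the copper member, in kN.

P ≈ 82.1 kN (compressive in the copper)

Equilibrium of a rigid end plate with no external load gives equal and opposite internal forces ±P in the two members. Since α_{copper} > α_{titanium alloy}, heating drives the copper into compression and the titanium alloy into tension.
Equating the net (thermal + elastic) strains gives |α₁ − α₂|·ΔT = P·[1/(A₁E₁) + 1/(A₂E₂)].
|α₁ − α₂|·ΔT = 7.4×10⁻⁶ × 125 = 0.000925.
1/(A₁E₁) + 1/(A₂E₂) = 1/(2025×123×10³) + 1/(1200×115×10³) = 1.126×10⁻⁸ N⁻¹.
P = 0.000925 / 1.126×10⁻⁸ = 82140 N = 82.14 kN.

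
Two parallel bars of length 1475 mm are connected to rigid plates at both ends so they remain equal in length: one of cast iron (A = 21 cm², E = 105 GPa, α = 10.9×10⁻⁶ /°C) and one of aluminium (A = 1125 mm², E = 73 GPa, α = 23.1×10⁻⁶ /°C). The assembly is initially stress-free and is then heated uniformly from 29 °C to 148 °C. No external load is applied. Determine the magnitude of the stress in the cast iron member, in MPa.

σ ≈ 41.4 MPa (tensile)

Both members must finish at the same length. With the larger α, the aluminium tends to over-expand; the plates restrain it, putting the aluminium in compression and the cast iron in tension. With no external load the two internal forces are equal and opposite, magnitude P.
Setting the final lengths equal and cancelling L: (α₁ − α₂)ΔT = P/(A₁E₁) + P/(A₂E₂).
|α₁ − α₂|·ΔT = 12.2×10⁻⁶ × 119 = 0.001452.
1/(A₁E₁) + 1/(A₂E₂) = 1/(2100×105×10³) + 1/(1125×73×10³) = 1.671×10⁻⁸ N⁻¹.
So P = 0.001452 / 1.671×10⁻⁸ = 86.87 kN.
σ_{cast iron} = P/A₁ = 86870/2100 = 41.37 MPa, tensile.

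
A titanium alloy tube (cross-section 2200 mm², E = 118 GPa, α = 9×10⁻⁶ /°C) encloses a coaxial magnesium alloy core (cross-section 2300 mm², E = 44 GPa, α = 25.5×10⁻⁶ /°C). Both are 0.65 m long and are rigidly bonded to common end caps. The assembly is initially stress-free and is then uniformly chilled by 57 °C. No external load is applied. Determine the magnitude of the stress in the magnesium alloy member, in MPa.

Both members must finish at the same length. With the larger α, the magnesium alloy tends to over-contract; the plates restrain it, putting the magnesium alloy in tension and the titanium alloy in compression. With no external load the two internal forces are equal and opposite, magnitude P.
Equating the net (thermal + elastic) strains gives |α₁ − α₂|·ΔT = P·[1/(A₁E₁) + 1/(A₂E₂)].
|α₁ − α₂|·ΔT = 16.5×10⁻⁶ × 57 = 0.0009405.
1/(A₁E₁) + 1/(A₂E₂) = 1/(2200×118×10³) + 1/(2300×44×10³) = 1.373×10⁻⁸ N⁻¹.
So P = 0.0009405 / 1.373×10⁻⁸ = 68.48 kN.
σ_{magnesium alloy} = P/A₂ = 68480/2300 = 29.77 MPa, tensile.

σ ≈ 29.8 MPa (tensile)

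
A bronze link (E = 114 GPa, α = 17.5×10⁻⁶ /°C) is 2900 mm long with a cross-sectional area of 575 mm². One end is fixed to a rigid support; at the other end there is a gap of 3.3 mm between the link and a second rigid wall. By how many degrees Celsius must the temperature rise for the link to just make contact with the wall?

ΔT ≈ 65 °C

Contact occurs when the free expansion equals the gap: αΔT L = 3.3 mm.
ΔT = 3.3 / (17.5×10⁻⁶ × 2900) = 65.02 °C.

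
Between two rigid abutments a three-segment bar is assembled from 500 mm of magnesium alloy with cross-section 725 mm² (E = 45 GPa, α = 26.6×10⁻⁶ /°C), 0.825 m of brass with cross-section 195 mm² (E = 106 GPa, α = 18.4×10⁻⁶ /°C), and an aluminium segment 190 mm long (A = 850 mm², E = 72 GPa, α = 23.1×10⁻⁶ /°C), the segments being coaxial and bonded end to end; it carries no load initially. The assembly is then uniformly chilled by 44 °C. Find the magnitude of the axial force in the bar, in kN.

P ≈ 24.8 kN (tensile)

With the walls removed the bar would change length by δ_free = Σ αᵢΔT Lᵢ = 26.6×10⁻⁶×44×500 + 18.4×10⁻⁶×44×825 + 23.1×10⁻⁶×44×190 = 1.446 mm.
The walls prevent any net length change, so an axial force P (same in every segment) develops. Compatibility: P · Σ Lᵢ/(AᵢEᵢ) = δ_free.
Σ Lᵢ/(AᵢEᵢ) = 500/(725×45×10³) + 825/(195×106×10³) + 190/(850×72×10³) = 5.834×10⁻⁵ mm/N.
P = 1.446 / 5.834×10⁻⁵ = 24790 N = 24.79 kN, tensile.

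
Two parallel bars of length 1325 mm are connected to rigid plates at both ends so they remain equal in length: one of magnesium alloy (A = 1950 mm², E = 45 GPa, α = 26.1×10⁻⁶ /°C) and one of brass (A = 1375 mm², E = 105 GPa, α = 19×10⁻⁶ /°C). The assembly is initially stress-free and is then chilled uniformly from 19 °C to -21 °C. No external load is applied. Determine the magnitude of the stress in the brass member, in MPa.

The magnesium alloy has the larger α, so on cooling it would change length more than the brass if both were free. The rigid plates force a common final length, so the magnesium alloy is put into tension and the brass into compression, with equal and opposite forces P (no external load).
Equating the net (thermal + elastic) strains gives |α₁ − α₂|·ΔT = P·[1/(A₁E₁) + 1/(A₂E₂)].
|α₁ − α₂|·ΔT = 7.1×10⁻⁶ × 40 = 0.000284.
1/(A₁E₁) + 1/(A₂E₂) = 1/(1950×45×10³) + 1/(1375×105×10³) = 1.832×10⁻⁸ N⁻¹.
P = 0.000284 / 1.832×10⁻⁸ = 15500 N = 15.5 kN.
σ_{brass} = P/A₂ = 15500/1375 = 11.27 MPa, compressive.

σ ≈ 11.3 MPa (compressive)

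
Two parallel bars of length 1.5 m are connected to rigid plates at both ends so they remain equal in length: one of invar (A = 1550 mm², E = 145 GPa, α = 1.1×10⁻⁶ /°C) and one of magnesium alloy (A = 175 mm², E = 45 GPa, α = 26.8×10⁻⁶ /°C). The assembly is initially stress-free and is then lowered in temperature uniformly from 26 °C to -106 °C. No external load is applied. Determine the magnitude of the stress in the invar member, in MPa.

σ ≈ 16.7 MPa (compressive)

The magnesium alloy has the larger α, so on cooling it would change length more than the invar if both were free. The rigid plates force a common final length, so the magnesium alloy is put into tension and the invar into compression, with equal and opposite forces P (no external load).
Equating the net (thermal + elastic) strains gives |α₁ − α₂|·ΔT = P·[1/(A₁E₁) + 1/(A₂E₂)].
|α₁ − α₂|·ΔT = 25.7×10⁻⁶ × 132 = 0.003392.
1/(A₁E₁) + 1/(A₂E₂) = 1/(1550×145×10³) + 1/(175×45×10³) = 1.314×10⁻⁷ N⁻¹.
So P = 0.003392 / 1.314×10⁻⁷ = 25.81 kN.
σ_{invar} = P/A₁ = 25810/1550 = 16.65 MPa, compressive.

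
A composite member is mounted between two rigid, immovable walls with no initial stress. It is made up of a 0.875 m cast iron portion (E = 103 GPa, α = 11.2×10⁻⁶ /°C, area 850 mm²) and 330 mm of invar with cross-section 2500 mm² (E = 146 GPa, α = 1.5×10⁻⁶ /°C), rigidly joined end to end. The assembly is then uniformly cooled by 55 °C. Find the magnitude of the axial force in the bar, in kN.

Free thermal contraction of the whole bar: Σ αᵢΔT Lᵢ = 11.2×10⁻⁶×55×875 + 1.5×10⁻⁶×55×330 = 0.5662 mm.
Since the ends are fixed, an axial force P builds up, equal in every segment, with P · Σ Lᵢ/(AᵢEᵢ) = δ_free.
The series flexibility is Σ Lᵢ/(AᵢEᵢ) = 875/(850×103×10³) + 330/(2500×146×10³) = 1.09×10⁻⁵ mm/N.
P = 0.5662 / 1.09×10⁻⁵ = 51950 N = 51.95 kN, tensile.

P ≈ 52 kN (tensile)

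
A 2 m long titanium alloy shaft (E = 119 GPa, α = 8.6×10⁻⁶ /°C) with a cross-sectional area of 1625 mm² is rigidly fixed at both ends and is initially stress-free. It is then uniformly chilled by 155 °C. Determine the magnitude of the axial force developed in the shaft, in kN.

The ends cannot move, so σ = EαΔT = 119×10³ × 8.6×10⁻⁶ × 155 = 158.6 MPa.
P = AEαΔT = 1625 × 119×10³ × 8.6×10⁻⁶ × 155 = 257.8 kN (tensile).

P ≈ 258 kN (tensile)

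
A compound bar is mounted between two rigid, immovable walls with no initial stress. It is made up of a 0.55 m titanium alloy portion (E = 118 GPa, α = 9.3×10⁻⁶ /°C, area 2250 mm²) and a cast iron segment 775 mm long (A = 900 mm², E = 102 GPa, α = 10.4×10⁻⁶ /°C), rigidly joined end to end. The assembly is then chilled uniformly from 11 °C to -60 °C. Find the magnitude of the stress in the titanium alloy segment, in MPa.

σ ≈ 39.5 MPa (tensile)

With the walls removed the bar would change length by δ_free = Σ αᵢΔT Lᵢ = 9.3×10⁻⁶×71×550 + 10.4×10⁻⁶×71×775 = 0.9354 mm.
The rigid supports impose zero overall length change; the single axial force P common to all segments must satisfy P Σ Lᵢ/(AᵢEᵢ) = δ_free.
Σ Lᵢ/(AᵢEᵢ) = 550/(2250×118×10³) + 775/(900×102×10³) = 1.051×10⁻⁵ mm/N.
Hence P = δ_free / Σ(L/AE) = 0.9354/1.051×10⁻⁵ = 88.97 kN (tensile).
σ_{titanium alloy} = P / A = 88970 / 2250 = 39.54 MPa.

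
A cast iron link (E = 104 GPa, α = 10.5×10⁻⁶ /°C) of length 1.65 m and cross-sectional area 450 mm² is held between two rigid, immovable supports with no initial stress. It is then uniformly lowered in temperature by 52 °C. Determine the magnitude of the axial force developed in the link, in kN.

The ends cannot move, so σ = EαΔT = 104×10³ × 10.5×10⁻⁶ × 52 = 56.78 MPa.
P = AEαΔT = 450 × 104×10³ × 10.5×10⁻⁶ × 52 = 25.55 kN (tensile).

P ≈ 25.6 kN (tensile)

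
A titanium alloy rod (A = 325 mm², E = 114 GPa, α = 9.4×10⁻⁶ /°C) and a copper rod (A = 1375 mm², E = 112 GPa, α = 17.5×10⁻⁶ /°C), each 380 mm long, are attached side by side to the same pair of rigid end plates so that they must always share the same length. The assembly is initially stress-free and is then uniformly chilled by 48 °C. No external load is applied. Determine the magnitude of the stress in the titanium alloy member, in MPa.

Equilibrium of a rigid end plate with no external load gives equal and opposite internal forces ±P in the two members. Since α_{copper} > α_{titanium alloy}, cooling drives the copper into tension and the titanium alloy into compression.
Setting the final lengths equal and cancelling L: (α₁ − α₂)ΔT = P/(A₁E₁) + P/(A₂E₂).
|α₁ − α₂|·ΔT = 8.1×10⁻⁶ × 48 = 0.0003888.
1/(A₁E₁) + 1/(A₂E₂) = 1/(325×114×10³) + 1/(1375×112×10³) = 3.348×10⁻⁸ N⁻¹.
P = 0.0003888 / 3.348×10⁻⁸ = 11610 N = 11.61 kN.
σ_{titanium alloy} = P/A₁ = 11610/325 = 35.73 MPa, compressive.

σ ≈ 35.7 MPa (compressive)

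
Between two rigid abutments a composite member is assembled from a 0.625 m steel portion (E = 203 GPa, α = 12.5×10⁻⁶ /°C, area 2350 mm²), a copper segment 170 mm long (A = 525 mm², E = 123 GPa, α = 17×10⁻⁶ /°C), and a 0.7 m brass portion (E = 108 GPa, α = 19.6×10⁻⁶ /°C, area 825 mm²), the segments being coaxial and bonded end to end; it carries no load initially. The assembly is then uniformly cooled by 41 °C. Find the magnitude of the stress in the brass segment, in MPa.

If the supports were absent, the total length change would be Σ αᵢΔT Lᵢ = 12.5×10⁻⁶×41×625 + 17×10⁻⁶×41×170 + 19.6×10⁻⁶×41×700 = 1.001 mm.
The walls prevent any net length change, so an axial force P (same in every segment) develops. Compatibility: P · Σ Lᵢ/(AᵢEᵢ) = δ_free.
Σ Lᵢ/(AᵢEᵢ) = 625/(2350×203×10³) + 170/(525×123×10³) + 700/(825×108×10³) = 1.18×10⁻⁵ mm/N.
So P = 1.001 / 1.18×10⁻⁵ = 84.86 kN, tensile.
σ_{brass} = P / A = 84860 / 825 = 102.9 MPa.

σ ≈ 103 MPa (tensile)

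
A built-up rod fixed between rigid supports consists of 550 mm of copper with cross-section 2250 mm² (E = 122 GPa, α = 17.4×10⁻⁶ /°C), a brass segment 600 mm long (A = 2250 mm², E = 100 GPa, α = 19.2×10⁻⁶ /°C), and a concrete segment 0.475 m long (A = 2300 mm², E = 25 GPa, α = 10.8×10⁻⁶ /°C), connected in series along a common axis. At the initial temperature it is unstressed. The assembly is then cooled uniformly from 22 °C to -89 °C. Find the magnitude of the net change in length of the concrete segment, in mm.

If the supports were absent, the total length change would be Σ αᵢΔT Lᵢ = 17.4×10⁻⁶×111×550 + 19.2×10⁻⁶×111×600 + 10.8×10⁻⁶×111×475 = 2.91 mm.
Since the ends are fixed, an axial force P builds up, equal in every segment, with P · Σ Lᵢ/(AᵢEᵢ) = δ_free.
Σ Lᵢ/(AᵢEᵢ) = 550/(2250×122×10³) + 600/(2250×100×10³) + 475/(2300×25×10³) = 1.293×10⁻⁵ mm/N.
So P = 2.91 / 1.293×10⁻⁵ = 225.1 kN, tensile.
For the concrete segment, free thermal change = 10.8×10⁻⁶×111×475 = 0.5694 mm and elastic change from P = 225100×475/(2300×25×10³) = 1.859 mm; these oppose, so the net change is 1.29 mm (segment lengthens).

|ΔL| ≈ 1.29 mm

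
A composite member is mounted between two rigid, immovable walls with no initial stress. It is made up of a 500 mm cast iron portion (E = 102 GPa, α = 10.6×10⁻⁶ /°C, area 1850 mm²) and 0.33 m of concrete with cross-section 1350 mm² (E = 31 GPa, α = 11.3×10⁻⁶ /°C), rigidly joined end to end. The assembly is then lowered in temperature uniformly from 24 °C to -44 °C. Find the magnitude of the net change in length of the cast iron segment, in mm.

|ΔL| ≈ 0.206 mm

If the supports were absent, the total length change would be Σ αᵢΔT Lᵢ = 10.6×10⁻⁶×68×500 + 11.3×10⁻⁶×68×330 = 0.614 mm.
The walls prevent any net length change, so an axial force P (same in every segment) develops. Compatibility: P · Σ Lᵢ/(AᵢEᵢ) = δ_free.
Σ Lᵢ/(AᵢEᵢ) = 500/(1850×102×10³) + 330/(1350×31×10³) = 1.054×10⁻⁵ mm/N.
Hence P = δ_free / Σ(L/AE) = 0.614/1.054×10⁻⁵ = 58.28 kN (tensile).
For the cast iron segment, free thermal change = 10.6×10⁻⁶×68×500 = 0.3604 mm and elastic change from P = 58280×500/(1850×102×10³) = 0.1544 mm; these oppose, so the net change is 0.206 mm (segment shortens).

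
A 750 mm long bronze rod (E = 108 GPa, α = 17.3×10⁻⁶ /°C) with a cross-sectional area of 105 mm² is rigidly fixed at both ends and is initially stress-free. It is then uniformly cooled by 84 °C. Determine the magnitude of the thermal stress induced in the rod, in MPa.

Because both ends are immovable the net strain is zero, and the suppressed thermal strain is αΔT = 17.3×10⁻⁶ × 84 = 1453.2×10⁻⁶.
σ = EαΔT = 108×10³ × 17.3×10⁻⁶ × 84 = 156.9 MPa (tensile; the rod is trying to contract).

σ ≈ 157 MPa (tensile)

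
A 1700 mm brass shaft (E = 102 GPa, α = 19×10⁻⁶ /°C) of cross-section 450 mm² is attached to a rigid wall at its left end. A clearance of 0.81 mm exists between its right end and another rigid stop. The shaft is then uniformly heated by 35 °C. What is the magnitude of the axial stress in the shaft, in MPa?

σ ≈ 19.2 MPa (compressive)

Unrestrained expansion: δ_free = αΔT L = 19×10⁻⁶ × 35 × 1700 = 1.13 mm.
This exceeds the 0.81 mm gap, so the wall pushes back. The portion of expansion that must be recovered elastically is δ_free − gap = 1.13 − 0.81 = 0.3205 mm.
Compatibility: PL/(AE) = 0.3205 mm, so σ = P/A = E × (0.3205/1700) = 19.23 MPa.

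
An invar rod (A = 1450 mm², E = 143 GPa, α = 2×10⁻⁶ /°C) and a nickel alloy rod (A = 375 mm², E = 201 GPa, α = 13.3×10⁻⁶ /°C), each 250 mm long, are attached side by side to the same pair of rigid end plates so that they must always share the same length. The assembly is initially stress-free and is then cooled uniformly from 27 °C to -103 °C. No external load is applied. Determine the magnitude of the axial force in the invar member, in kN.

P ≈ 81.2 kN (compressive in the invar)

Both members must finish at the same length. With the larger α, the nickel alloy tends to over-contract; the plates restrain it, putting the nickel alloy in tension and the invar in compression. With no external load the two internal forces are equal and opposite, magnitude P.
Setting the final lengths equal and cancelling L: (α₁ − α₂)ΔT = P/(A₁E₁) + P/(A₂E₂).
|α₁ − α₂|·ΔT = 11.3×10⁻⁶ × 130 = 0.001469.
1/(A₁E₁) + 1/(A₂E₂) = 1/(1450×143×10³) + 1/(375×201×10³) = 1.809×10⁻⁸ N⁻¹.
P = 0.001469 / 1.809×10⁻⁸ = 81210 N = 81.21 kN.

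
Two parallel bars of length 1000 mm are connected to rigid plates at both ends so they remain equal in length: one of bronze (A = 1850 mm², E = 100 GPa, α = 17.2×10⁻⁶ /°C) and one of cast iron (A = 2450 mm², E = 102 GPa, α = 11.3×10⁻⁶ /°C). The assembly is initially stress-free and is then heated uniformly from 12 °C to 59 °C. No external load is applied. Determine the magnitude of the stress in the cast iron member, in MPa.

Both members must finish at the same length. With the larger α, the bronze tends to over-expand; the plates restrain it, putting the bronze in compression and the cast iron in tension. With no external load the two internal forces are equal and opposite, magnitude P.
Equating the net (thermal + elastic) strains gives |α₁ − α₂|·ΔT = P·[1/(A₁E₁) + 1/(A₂E₂)].
|α₁ − α₂|·ΔT = 5.9×10⁻⁶ × 47 = 0.0002773.
1/(A₁E₁) + 1/(A₂E₂) = 1/(1850×100×10³) + 1/(2450×102×10³) = 9.407×10⁻⁹ N⁻¹.
P = 0.0002773 / 9.407×10⁻⁹ = 29480 N = 29.48 kN.
σ_{cast iron} = P/A₂ = 29480/2450 = 12.03 MPa, tensile.

σ ≈ 12 MPa (tensile)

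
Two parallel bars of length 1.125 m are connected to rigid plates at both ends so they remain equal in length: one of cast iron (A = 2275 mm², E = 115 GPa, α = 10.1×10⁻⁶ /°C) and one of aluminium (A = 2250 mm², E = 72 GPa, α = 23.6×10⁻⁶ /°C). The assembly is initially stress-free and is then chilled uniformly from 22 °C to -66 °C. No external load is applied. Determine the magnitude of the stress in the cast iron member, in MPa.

σ ≈ 52.2 MPa (compressive)

The aluminium has the larger α, so on cooling it would change length more than the cast iron if both were free. The rigid plates force a common final length, so the aluminium is put into tension and the cast iron into compression, with equal and opposite forces P (no external load).
Equating the net (thermal + elastic) strains gives |α₁ − α₂|·ΔT = P·[1/(A₁E₁) + 1/(A₂E₂)].
|α₁ − α₂|·ΔT = 13.5×10⁻⁶ × 88 = 0.001188.
1/(A₁E₁) + 1/(A₂E₂) = 1/(2275×115×10³) + 1/(2250×72×10³) = 9.995×10⁻⁹ N⁻¹.
P = 0.001188 / 9.995×10⁻⁹ = 118900 N = 118.9 kN.
σ_{cast iron} = P/A₁ = 118900/2275 = 52.25 MPa, compressive.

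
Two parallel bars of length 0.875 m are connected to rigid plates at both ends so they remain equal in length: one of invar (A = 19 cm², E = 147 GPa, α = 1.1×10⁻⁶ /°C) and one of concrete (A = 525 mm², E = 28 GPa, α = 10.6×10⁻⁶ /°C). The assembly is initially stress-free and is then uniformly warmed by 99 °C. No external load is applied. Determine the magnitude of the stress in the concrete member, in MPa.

σ ≈ 25 MPa (compressive)

Equilibrium of a rigid end plate with no external load gives equal and opposite internal forces ±P in the two members. Since α_{concrete} > α_{invar}, heating drives the concrete into compression and the invar into tension.
Setting the final lengths equal and cancelling L: (α₁ − α₂)ΔT = P/(A₁E₁) + P/(A₂E₂).
|α₁ − α₂|·ΔT = 9.5×10⁻⁶ × 99 = 0.0009405.
1/(A₁E₁) + 1/(A₂E₂) = 1/(1900×147×10³) + 1/(525×28×10³) = 7.161×10⁻⁸ N⁻¹.
P = 0.0009405 / 7.161×10⁻⁸ = 13130 N = 13.13 kN.
σ_{concrete} = P/A₂ = 13130/525 = 25.02 MPa, compressive.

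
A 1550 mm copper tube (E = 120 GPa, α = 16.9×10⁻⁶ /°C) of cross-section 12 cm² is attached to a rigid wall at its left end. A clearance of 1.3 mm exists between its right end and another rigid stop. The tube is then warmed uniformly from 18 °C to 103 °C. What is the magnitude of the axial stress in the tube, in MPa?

σ ≈ 71.7 MPa (compressive)

If the wall were absent the tube would grow by αΔT L = 16.9×10⁻⁶ × 85 × 1550 = 2.227 mm.
After closing the 1.3 mm clearance, 2.227 − 1.3 = 0.9266 mm of expansion remains to be suppressed by the wall.
So σ = E(δ_free − g)/L = 120×10³ × 0.9266/1550 = 71.73 MPa.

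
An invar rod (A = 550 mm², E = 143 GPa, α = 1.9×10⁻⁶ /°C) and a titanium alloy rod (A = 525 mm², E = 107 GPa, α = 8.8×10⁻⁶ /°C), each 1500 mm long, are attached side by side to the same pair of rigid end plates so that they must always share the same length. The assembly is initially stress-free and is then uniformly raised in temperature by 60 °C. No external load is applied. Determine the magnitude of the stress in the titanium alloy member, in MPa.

σ ≈ 25.8 MPa (compressive)

Equilibrium of a rigid end plate with no external load gives equal and opposite internal forces ±P in the two members. Since α_{titanium alloy} > α_{invar}, heating drives the titanium alloy into compression and the invar into tension.
Equating the net (thermal + elastic) strains gives |α₁ − α₂|·ΔT = P·[1/(A₁E₁) + 1/(A₂E₂)].
|α₁ − α₂|·ΔT = 6.9×10⁻⁶ × 60 = 0.000414.
1/(A₁E₁) + 1/(A₂E₂) = 1/(550×143×10³) + 1/(525×107×10³) = 3.052×10⁻⁸ N⁻¹.
So P = 0.000414 / 3.052×10⁻⁸ = 13.57 kN.
σ_{titanium alloy} = P/A₂ = 13570/525 = 25.84 MPa, compressive.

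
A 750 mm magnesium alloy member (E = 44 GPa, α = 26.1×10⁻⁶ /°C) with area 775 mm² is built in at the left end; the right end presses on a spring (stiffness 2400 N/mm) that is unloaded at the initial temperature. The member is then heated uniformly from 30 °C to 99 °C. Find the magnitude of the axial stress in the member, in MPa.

σ ≈ 3.97 MPa (compressive)

Free thermal expansion: δ_free = αΔT L = 26.1×10⁻⁶ × 69 × 750 = 1.351 mm.
Let P be the compressive force at the spring. The member shortens elastically by PL/(AE) and the spring compresses by P/k; together these equal δ_free.
So P = δ_free / [L/(AE) + 1/k] = 1.351 / [ 750/(775×44×10³) + 1/(2400) ].
P = 1.351 / 0.0004387 = 3079 N.
σ = P/A = 3079/775 = 3.973 MPa.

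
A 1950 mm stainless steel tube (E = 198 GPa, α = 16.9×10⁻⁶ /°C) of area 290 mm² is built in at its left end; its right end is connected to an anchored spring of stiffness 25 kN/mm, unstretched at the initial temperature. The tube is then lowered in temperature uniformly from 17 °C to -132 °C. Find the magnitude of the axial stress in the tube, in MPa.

Free thermal contraction: δ_free = αΔT L = 16.9×10⁻⁶ × 149 × 1950 = 4.91 mm.
Let P be the tensile force in the spring. The tube extends elastically by PL/(AE) and the spring stretches by P/k; together these equal δ_free.
P [ L/(AE) + 1/k ] = δ_free → P [ 1950/(290×198×10³) + 1/(25×10³) ] = 4.91.
P = 4.91 / 7.396×10⁻⁵ = 66390 N.
σ = P/A = 66390/290 = 228.9 MPa.

σ ≈ 229 MPa (tensile)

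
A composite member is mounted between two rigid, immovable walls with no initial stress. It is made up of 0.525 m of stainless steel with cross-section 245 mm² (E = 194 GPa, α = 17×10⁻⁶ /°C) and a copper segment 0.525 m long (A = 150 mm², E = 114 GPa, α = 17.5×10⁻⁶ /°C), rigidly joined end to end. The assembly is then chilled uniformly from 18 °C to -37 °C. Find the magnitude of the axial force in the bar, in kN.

Free thermal contraction of the whole bar: Σ αᵢΔT Lᵢ = 17×10⁻⁶×55×525 + 17.5×10⁻⁶×55×525 = 0.9962 mm.
The rigid supports impose zero overall length change; the single axial force P common to all segments must satisfy P Σ Lᵢ/(AᵢEᵢ) = δ_free.
Σ Lᵢ/(AᵢEᵢ) = 525/(245×194×10³) + 525/(150×114×10³) = 4.175×10⁻⁵ mm/N.
P = 0.9962 / 4.175×10⁻⁵ = 23860 N = 23.86 kN, tensile.

P ≈ 23.9 kN (tensile)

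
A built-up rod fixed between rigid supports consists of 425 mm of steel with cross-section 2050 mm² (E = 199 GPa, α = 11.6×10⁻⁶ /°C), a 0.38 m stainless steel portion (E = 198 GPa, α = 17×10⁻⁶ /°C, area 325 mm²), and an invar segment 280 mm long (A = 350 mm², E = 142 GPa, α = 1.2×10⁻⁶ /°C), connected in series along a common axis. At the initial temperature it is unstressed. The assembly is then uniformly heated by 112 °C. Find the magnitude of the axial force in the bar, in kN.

P ≈ 104 kN (compressive)

With the walls removed the bar would change length by δ_free = Σ αᵢΔT Lᵢ = 11.6×10⁻⁶×112×425 + 17×10⁻⁶×112×380 + 1.2×10⁻⁶×112×280 = 1.313 mm.
The rigid supports impose zero overall length change; the single axial force P common to all segments must satisfy P Σ Lᵢ/(AᵢEᵢ) = δ_free.
Σ Lᵢ/(AᵢEᵢ) = 425/(2050×199×10³) + 380/(325×198×10³) + 280/(350×142×10³) = 1.258×10⁻⁵ mm/N.
So P = 1.313 / 1.258×10⁻⁵ = 104.4 kN, compressive.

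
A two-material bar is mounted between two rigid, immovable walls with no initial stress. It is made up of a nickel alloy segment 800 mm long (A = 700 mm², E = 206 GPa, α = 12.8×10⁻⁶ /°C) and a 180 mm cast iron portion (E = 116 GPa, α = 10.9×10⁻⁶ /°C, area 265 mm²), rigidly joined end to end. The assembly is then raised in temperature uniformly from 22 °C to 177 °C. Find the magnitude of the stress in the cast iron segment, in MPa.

σ ≈ 626 MPa (compressive)

If the supports were absent, the total length change would be Σ αᵢΔT Lᵢ = 12.8×10⁻⁶×155×800 + 10.9×10⁻⁶×155×180 = 1.891 mm.
The walls prevent any net length change, so an axial force P (same in every segment) develops. Compatibility: P · Σ Lᵢ/(AᵢEᵢ) = δ_free.
Σ Lᵢ/(AᵢEᵢ) = 800/(700×206×10³) + 180/(265×116×10³) = 1.14×10⁻⁵ mm/N.
Hence P = δ_free / Σ(L/AE) = 1.891/1.14×10⁻⁵ = 165.9 kN (compressive).
σ_{cast iron} = P / A = 165900 / 265 = 625.9 MPa.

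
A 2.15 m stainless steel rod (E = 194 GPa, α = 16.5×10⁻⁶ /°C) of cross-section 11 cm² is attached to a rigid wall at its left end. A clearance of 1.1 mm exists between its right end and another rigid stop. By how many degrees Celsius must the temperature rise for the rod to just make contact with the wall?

ΔT ≈ 31 °C

The gap closes when αΔT L = 1.1 mm, since the rod is still unstressed at that instant.
So ΔT = g/(αL) = 1.1/(16.5×10⁻⁶ × 2150) = 31.01 °C.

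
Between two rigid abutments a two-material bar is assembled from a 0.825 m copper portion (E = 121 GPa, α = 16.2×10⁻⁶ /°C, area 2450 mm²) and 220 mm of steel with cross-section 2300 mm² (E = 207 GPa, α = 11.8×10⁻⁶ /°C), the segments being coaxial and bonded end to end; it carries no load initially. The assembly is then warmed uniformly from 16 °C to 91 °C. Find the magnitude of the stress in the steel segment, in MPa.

σ ≈ 160 MPa (compressive)

With the walls removed the bar would change length by δ_free = Σ αᵢΔT Lᵢ = 16.2×10⁻⁶×75×825 + 11.8×10⁻⁶×75×220 = 1.197 mm.
The walls prevent any net length change, so an axial force P (same in every segment) develops. Compatibility: P · Σ Lᵢ/(AᵢEᵢ) = δ_free.
The series flexibility is Σ Lᵢ/(AᵢEᵢ) = 825/(2450×121×10³) + 220/(2300×207×10³) = 3.245×10⁻⁶ mm/N.
So P = 1.197 / 3.245×10⁻⁶ = 368.9 kN, compressive.
σ_{steel} = P / A = 368900 / 2300 = 160.4 MPa.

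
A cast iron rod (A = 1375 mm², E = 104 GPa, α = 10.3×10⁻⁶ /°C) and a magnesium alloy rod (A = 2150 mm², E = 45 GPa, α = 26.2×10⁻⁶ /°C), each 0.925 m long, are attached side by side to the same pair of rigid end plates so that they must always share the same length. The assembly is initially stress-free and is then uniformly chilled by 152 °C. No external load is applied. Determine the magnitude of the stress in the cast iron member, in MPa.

The magnesium alloy has the larger α, so on cooling it would change length more than the cast iron if both were free. The rigid plates force a common final length, so the magnesium alloy is put into tension and the cast iron into compression, with equal and opposite forces P (no external load).
Equating the net (thermal + elastic) strains gives |α₁ − α₂|·ΔT = P·[1/(A₁E₁) + 1/(A₂E₂)].
|α₁ − α₂|·ΔT = 15.9×10⁻⁶ × 152 = 0.002417.
1/(A₁E₁) + 1/(A₂E₂) = 1/(1375×104×10³) + 1/(2150×45×10³) = 1.733×10⁻⁸ N⁻¹.
So P = 0.002417 / 1.733×10⁻⁸ = 139.5 kN.
σ_{cast iron} = P/A₁ = 139500/1375 = 101.4 MPa, compressive.

σ ≈ 101 MPa (compressive)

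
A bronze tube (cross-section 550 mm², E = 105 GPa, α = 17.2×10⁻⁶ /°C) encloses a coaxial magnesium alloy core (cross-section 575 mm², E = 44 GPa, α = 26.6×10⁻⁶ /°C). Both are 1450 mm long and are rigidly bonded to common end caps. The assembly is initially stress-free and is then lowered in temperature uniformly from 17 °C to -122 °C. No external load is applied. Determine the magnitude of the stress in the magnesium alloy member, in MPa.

Equilibrium of a rigid end plate with no external load gives equal and opposite internal forces ±P in the two members. Since α_{magnesium alloy} > α_{bronze}, cooling drives the magnesium alloy into tension and the bronze into compression.
Setting the final lengths equal and cancelling L: (α₁ − α₂)ΔT = P/(A₁E₁) + P/(A₂E₂).
|α₁ − α₂|·ΔT = 9.4×10⁻⁶ × 139 = 0.001307.
1/(A₁E₁) + 1/(A₂E₂) = 1/(550×105×10³) + 1/(575×44×10³) = 5.684×10⁻⁸ N⁻¹.
P = 0.001307 / 5.684×10⁻⁸ = 22990 N = 22.99 kN.
σ_{magnesium alloy} = P/A₂ = 22990/575 = 39.98 MPa, tensile.

σ ≈ 40 MPa (tensile)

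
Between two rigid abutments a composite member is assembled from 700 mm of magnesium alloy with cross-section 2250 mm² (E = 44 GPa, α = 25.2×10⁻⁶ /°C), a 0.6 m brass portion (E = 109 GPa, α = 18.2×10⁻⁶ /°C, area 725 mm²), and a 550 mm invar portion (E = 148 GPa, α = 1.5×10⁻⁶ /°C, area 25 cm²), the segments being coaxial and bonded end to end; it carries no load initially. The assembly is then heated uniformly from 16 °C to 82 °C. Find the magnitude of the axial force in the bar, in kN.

P ≈ 120 kN (compressive)

If the supports were absent, the total length change would be Σ αᵢΔT Lᵢ = 25.2×10⁻⁶×66×700 + 18.2×10⁻⁶×66×600 + 1.5×10⁻⁶×66×550 = 1.939 mm.
Since the ends are fixed, an axial force P builds up, equal in every segment, with P · Σ Lᵢ/(AᵢEᵢ) = δ_free.
The series flexibility is Σ Lᵢ/(AᵢEᵢ) = 700/(2250×44×10³) + 600/(725×109×10³) + 550/(2500×148×10³) = 1.615×10⁻⁵ mm/N.
So P = 1.939 / 1.615×10⁻⁵ = 120.1 kN, compressive.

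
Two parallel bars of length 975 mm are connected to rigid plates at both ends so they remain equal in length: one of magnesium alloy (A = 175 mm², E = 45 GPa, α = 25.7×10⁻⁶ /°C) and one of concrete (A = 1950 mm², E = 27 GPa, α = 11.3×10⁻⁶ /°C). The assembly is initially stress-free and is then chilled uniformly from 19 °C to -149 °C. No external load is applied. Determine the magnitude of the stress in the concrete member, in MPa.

σ ≈ 8.5 MPa (compressive)

Equilibrium of a rigid end plate with no external load gives equal and opposite internal forces ±P in the two members. Since α_{magnesium alloy} > α_{concrete}, cooling drives the magnesium alloy into tension and the concrete into compression.
Compatibility of the two members (thermal + elastic change equal): (α₁ − α₂)ΔT = P·[1/(A₁E₁) + 1/(A₂E₂)].
|α₁ − α₂|·ΔT = 14.4×10⁻⁶ × 168 = 0.002419.
1/(A₁E₁) + 1/(A₂E₂) = 1/(175×45×10³) + 1/(1950×27×10³) = 1.46×10⁻⁷ N⁻¹.
P = 0.002419 / 1.46×10⁻⁷ = 16570 N = 16.57 kN.
σ_{concrete} = P/A₂ = 16570/1950 = 8.499 MPa, compressive.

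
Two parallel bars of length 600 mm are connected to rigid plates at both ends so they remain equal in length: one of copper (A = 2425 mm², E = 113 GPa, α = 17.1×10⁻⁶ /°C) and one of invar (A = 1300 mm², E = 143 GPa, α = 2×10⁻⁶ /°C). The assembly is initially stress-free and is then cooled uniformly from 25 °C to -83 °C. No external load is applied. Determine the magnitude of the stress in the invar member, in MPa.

σ ≈ 139 MPa (compressive)

The copper has the larger α, so on cooling it would change length more than the invar if both were free. The rigid plates force a common final length, so the copper is put into tension and the invar into compression, with equal and opposite forces P (no external load).
Setting the final lengths equal and cancelling L: (α₁ − α₂)ΔT = P/(A₁E₁) + P/(A₂E₂).
|α₁ − α₂|·ΔT = 15.1×10⁻⁶ × 108 = 0.001631.
1/(A₁E₁) + 1/(A₂E₂) = 1/(2425×113×10³) + 1/(1300×143×10³) = 9.029×10⁻⁹ N⁻¹.
So P = 0.001631 / 9.029×10⁻⁹ = 180.6 kN.
σ_{invar} = P/A₂ = 180600/1300 = 138.9 MPa, compressive.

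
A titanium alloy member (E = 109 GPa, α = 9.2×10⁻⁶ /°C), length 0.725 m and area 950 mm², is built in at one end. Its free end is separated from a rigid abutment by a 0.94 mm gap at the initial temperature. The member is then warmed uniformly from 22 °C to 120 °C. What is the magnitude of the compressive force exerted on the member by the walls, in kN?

P ≈ 0 kN

Free thermal elongation = αΔT L = 9.2×10⁻⁶ × 98 × 725 = 0.6537 mm.
Since δ_free = 0.654 mm is less than the 0.94 mm gap, the member never touches the wall. No axial force develops.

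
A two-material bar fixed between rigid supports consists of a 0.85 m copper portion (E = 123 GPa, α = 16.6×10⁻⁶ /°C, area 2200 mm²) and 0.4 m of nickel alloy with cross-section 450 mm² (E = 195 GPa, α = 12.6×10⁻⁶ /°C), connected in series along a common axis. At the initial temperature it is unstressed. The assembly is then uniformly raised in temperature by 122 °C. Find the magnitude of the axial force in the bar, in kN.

P ≈ 303 kN (compressive)

If the supports were absent, the total length change would be Σ αᵢΔT Lᵢ = 16.6×10⁻⁶×122×850 + 12.6×10⁻⁶×122×400 = 2.336 mm.
The walls prevent any net length change, so an axial force P (same in every segment) develops. Compatibility: P · Σ Lᵢ/(AᵢEᵢ) = δ_free.
The series flexibility is Σ Lᵢ/(AᵢEᵢ) = 850/(2200×123×10³) + 400/(450×195×10³) = 7.7×10⁻⁶ mm/N.
Hence P = δ_free / Σ(L/AE) = 2.336/7.7×10⁻⁶ = 303.4 kN (compressive).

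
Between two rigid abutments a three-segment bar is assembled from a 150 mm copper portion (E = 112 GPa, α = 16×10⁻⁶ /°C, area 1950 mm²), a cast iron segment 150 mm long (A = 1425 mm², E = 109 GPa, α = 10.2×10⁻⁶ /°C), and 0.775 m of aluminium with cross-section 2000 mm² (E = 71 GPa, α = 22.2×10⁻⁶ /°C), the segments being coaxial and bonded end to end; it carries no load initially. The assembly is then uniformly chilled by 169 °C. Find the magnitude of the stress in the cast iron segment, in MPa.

σ ≈ 353 MPa (tensile)

If the supports were absent, the total length change would be Σ αᵢΔT Lᵢ = 16×10⁻⁶×169×150 + 10.2×10⁻⁶×169×150 + 22.2×10⁻⁶×169×775 = 3.572 mm.
Since the ends are fixed, an axial force P builds up, equal in every segment, with P · Σ Lᵢ/(AᵢEᵢ) = δ_free.
Σ Lᵢ/(AᵢEᵢ) = 150/(1950×112×10³) + 150/(1425×109×10³) + 775/(2000×71×10³) = 7.11×10⁻⁶ mm/N.
So P = 3.572 / 7.11×10⁻⁶ = 502.3 kN, tensile.
σ_{cast iron} = P / A = 502300 / 1425 = 352.5 MPa.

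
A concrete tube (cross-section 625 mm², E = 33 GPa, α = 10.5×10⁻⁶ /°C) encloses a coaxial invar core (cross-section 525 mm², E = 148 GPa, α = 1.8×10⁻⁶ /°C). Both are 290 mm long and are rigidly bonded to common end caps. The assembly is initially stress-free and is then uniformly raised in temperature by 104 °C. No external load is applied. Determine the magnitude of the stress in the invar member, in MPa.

σ ≈ 28.1 MPa (tensile)

Equilibrium of a rigid end plate with no external load gives equal and opposite internal forces ±P in the two members. Since α_{concrete} > α_{invar}, heating drives the concrete into compression and the invar into tension.
Compatibility of the two members (thermal + elastic change equal): (α₁ − α₂)ΔT = P·[1/(A₁E₁) + 1/(A₂E₂)].
|α₁ − α₂|·ΔT = 8.7×10⁻⁶ × 104 = 0.0009048.
1/(A₁E₁) + 1/(A₂E₂) = 1/(625×33×10³) + 1/(525×148×10³) = 6.135×10⁻⁸ N⁻¹.
So P = 0.0009048 / 6.135×10⁻⁸ = 14.75 kN.
σ_{invar} = P/A₂ = 14750/525 = 28.09 MPa, tensile.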